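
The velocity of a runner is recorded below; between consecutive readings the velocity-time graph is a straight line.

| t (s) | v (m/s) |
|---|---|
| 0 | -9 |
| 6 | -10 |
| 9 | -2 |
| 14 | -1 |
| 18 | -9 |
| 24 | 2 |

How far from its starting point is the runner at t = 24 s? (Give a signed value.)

-123.5 m

Net displacement equals the area under the velocity-time graph (areas below the axis count negative).
0–6 s: ½(-9 + -10)(6) = -57 m
6–9 s: ½(-10 + -2)(3) = -18 m
9–14 s: ½(-2 + -1)(5) = -7.5 m
14–18 s: ½(-1 + -9)(4) = -20 m
18–24 s: ½(-9 + 2)(6) = -21 m
Net displacement = -123.5 m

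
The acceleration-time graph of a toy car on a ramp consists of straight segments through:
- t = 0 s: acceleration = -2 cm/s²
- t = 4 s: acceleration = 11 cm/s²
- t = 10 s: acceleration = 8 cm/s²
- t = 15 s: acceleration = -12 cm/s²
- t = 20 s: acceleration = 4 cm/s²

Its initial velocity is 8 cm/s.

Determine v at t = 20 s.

Δv equals the area under the a-t graph; then v = v₀ + Δv.
0–4 s: ½(-2 + 11)(4) = 18 cm/s
4–10 s: ½(11 + 8)(6) = 57 cm/s
10–15 s: ½(8 + -12)(5) = -10 cm/s
15–20 s: ½(-12 + 4)(5) = -20 cm/s
Δv = 45 cm/s, so v(20) = 8 + (45) = 53 cm/s.

53 cm/s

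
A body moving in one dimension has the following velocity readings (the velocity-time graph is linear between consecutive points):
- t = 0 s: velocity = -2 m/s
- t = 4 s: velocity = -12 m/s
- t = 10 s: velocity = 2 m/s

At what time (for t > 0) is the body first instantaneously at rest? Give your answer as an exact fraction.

t = 64/7 s

v changes sign on 4–10 s (from -12 to 2); the graph is linear there, so v = 0 at t = 4 + (12)·(10 − 4)/(2 − -12) = 64/7 s.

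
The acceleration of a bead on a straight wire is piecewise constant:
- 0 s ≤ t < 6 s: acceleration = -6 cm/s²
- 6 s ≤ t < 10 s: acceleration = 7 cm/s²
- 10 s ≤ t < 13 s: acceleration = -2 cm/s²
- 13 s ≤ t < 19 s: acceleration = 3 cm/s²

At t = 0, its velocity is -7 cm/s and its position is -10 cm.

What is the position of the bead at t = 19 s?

-402 cm

On each constant-a segment, Δv = aΔt and Δx = v₀Δt + ½aΔt²; chain segment to segment.
0–6 s: v starts -7 cm/s; Δx = -7·6 + ½·-6·6² = -150 cm; v ends -43 cm/s.
6–10 s: v starts -43 cm/s; Δx = -43·4 + ½·7·4² = -116 cm; v ends -15 cm/s.
10–13 s: v starts -15 cm/s; Δx = -15·3 + ½·-2·3² = -54 cm; v ends -21 cm/s.
13–19 s: v starts -21 cm/s; Δx = -21·6 + ½·3·6² = -72 cm; v ends -3 cm/s.
x(19) = -10 + Σ Δx = -402 cm.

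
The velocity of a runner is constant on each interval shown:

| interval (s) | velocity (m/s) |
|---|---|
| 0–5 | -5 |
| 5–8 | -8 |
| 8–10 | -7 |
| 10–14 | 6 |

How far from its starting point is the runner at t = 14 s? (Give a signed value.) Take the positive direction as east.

-39 m

Net displacement equals the area under the velocity-time graph (areas below the axis count negative).
0–5 s: -5 × 5 = -25 m
5–8 s: -8 × 3 = -24 m
8–10 s: -7 × 2 = -14 m
10–14 s: 6 × 4 = 24 m
Net displacement = -39 m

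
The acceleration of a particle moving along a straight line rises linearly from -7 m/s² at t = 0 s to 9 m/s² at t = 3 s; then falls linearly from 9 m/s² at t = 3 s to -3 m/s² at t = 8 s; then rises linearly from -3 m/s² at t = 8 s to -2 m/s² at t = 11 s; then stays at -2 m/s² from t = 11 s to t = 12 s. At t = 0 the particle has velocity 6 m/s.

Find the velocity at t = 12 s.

Δv equals the area under the a-t graph; then v = v₀ + Δv.
0–3 s: ½(-7 + 9)(3) = 3 m/s
3–8 s: ½(9 + -3)(5) = 15 m/s
8–11 s: ½(-3 + -2)(3) = -7.5 m/s
11–12 s: -2 × 1 = -2 m/s
Δv = 8.5 m/s, so v(12) = 6 + (8.5) = 14.5 m/s.

14.5 m/s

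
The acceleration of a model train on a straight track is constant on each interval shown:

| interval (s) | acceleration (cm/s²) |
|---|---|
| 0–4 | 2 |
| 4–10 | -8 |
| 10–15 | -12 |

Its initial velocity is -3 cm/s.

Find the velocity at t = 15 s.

-103 cm/s

Δv equals the area under the a-t graph; then v = v₀ + Δv.
0–4 s: 2 × 4 = 8 cm/s
4–10 s: -8 × 6 = -48 cm/s
10–15 s: -12 × 5 = -60 cm/s
Δv = -100 cm/s, so v(15) = -3 + (-100) = -103 cm/s.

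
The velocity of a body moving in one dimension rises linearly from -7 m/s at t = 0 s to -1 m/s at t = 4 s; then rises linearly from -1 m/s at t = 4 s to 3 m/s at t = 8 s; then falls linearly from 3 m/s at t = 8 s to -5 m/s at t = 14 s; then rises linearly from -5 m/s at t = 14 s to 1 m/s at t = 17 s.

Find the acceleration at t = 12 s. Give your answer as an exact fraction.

Acceleration is the slope of the v-t graph on 8–14 s: (-5 − 3)/(14 − 8) = -4/3 m/s².

-4/3 m/s²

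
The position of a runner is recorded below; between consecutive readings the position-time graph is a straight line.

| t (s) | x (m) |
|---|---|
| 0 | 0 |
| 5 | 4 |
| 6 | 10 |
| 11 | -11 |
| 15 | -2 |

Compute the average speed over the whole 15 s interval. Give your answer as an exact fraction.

8/3 m/s

Average speed = (total path length)/(elapsed time); on a piecewise-linear x-t graph the path length is Σ|Δx|.
0–5 s: |Δx| = |4 − 0| = 4 m
5–6 s: |Δx| = |10 − 4| = 6 m
6–11 s: |Δx| = |-11 − 10| = 21 m
11–15 s: |Δx| = |-2 − -11| = 9 m
Total path = 40 m; average speed = 40/15 = 8/3 m/s.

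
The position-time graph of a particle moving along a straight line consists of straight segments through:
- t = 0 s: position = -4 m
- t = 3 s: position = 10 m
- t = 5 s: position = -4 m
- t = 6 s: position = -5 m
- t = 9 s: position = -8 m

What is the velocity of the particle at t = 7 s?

Velocity is the slope of the x-t graph on 6–9 s: (-8 − -5)/(9 − 6) = -1 m/s.

-1 m/s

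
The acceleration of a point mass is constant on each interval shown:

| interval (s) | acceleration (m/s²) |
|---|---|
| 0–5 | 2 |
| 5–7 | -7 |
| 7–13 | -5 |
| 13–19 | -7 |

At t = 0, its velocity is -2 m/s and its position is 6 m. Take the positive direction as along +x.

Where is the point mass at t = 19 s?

On each constant-a segment, Δv = aΔt and Δx = v₀Δt + ½aΔt²; chain segment to segment.
0–5 s: v starts -2 m/s; Δx = -2·5 + ½·2·5² = 15 m; v ends 8 m/s.
5–7 s: v starts 8 m/s; Δx = 8·2 + ½·-7·2² = 2 m; v ends -6 m/s.
7–13 s: v starts -6 m/s; Δx = -6·6 + ½·-5·6² = -126 m; v ends -36 m/s.
13–19 s: v starts -36 m/s; Δx = -36·6 + ½·-7·6² = -342 m; v ends -78 m/s.
x(19) = 6 + Σ Δx = -445 m.

-445 m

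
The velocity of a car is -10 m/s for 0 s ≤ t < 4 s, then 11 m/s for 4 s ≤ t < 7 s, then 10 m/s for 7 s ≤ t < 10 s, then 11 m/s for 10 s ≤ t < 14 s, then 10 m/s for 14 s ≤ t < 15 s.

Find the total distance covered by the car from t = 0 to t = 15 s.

Total distance travelled is ∫|v| dt — sum the magnitudes of each area piece.
0–4 s: |-10| × 4 = 40 m
4–7 s: |11| × 3 = 33 m
7–10 s: |10| × 3 = 30 m
10–14 s: |11| × 4 = 44 m
14–15 s: |10| × 1 = 10 m
Total distance = 157 m

157 m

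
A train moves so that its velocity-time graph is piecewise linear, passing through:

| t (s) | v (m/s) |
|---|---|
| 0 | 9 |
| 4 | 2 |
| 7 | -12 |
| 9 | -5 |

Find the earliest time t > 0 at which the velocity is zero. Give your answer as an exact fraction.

t = 31/7 s

v changes sign on 4–7 s (from 2 to -12); the graph is linear there, so v = 0 at t = 4 + (-2)·(7 − 4)/(-12 − 2) = 31/7 s.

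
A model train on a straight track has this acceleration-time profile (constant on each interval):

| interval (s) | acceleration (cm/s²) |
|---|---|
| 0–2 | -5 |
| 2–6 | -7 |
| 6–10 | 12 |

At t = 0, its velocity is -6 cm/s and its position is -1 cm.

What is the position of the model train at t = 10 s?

-223 cm

On each constant-a segment, Δv = aΔt and Δx = v₀Δt + ½aΔt²; chain segment to segment.
0–2 s: v starts -6 cm/s; Δx = -6·2 + ½·-5·2² = -22 cm; v ends -16 cm/s.
2–6 s: v starts -16 cm/s; Δx = -16·4 + ½·-7·4² = -120 cm; v ends -44 cm/s.
6–10 s: v starts -44 cm/s; Δx = -44·4 + ½·12·4² = -80 cm; v ends 4 cm/s.
x(10) = -1 + Σ Δx = -223 cm.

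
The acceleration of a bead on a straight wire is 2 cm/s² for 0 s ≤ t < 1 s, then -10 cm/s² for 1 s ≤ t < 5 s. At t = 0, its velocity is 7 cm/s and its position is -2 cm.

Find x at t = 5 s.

-38 cm

On each constant-a segment, Δv = aΔt and Δx = v₀Δt + ½aΔt²; chain segment to segment.
0–1 s: v starts 7 cm/s; Δx = 7·1 + ½·2·1² = 8 cm; v ends 9 cm/s.
1–5 s: v starts 9 cm/s; Δx = 9·4 + ½·-10·4² = -44 cm; v ends -31 cm/s.
x(5) = -2 + Σ Δx = -38 cm.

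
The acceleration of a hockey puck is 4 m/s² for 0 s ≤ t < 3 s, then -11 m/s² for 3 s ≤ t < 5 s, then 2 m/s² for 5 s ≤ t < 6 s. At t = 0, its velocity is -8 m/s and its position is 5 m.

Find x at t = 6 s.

On each constant-a segment, Δv = aΔt and Δx = v₀Δt + ½aΔt²; chain segment to segment.
0–3 s: v starts -8 m/s; Δx = -8·3 + ½·4·3² = -6 m; v ends 4 m/s.
3–5 s: v starts 4 m/s; Δx = 4·2 + ½·-11·2² = -14 m; v ends -18 m/s.
5–6 s: v starts -18 m/s; Δx = -18·1 + ½·2·1² = -17 m; v ends -16 m/s.
x(6) = 5 + Σ Δx = -32 m.

-32 m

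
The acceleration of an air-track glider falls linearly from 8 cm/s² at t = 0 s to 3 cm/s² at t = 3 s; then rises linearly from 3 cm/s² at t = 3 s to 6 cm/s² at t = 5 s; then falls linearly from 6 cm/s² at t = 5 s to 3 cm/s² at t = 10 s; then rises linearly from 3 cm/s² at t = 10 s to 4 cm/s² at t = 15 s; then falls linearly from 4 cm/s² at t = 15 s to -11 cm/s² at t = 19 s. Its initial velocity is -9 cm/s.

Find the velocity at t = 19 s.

42.5 cm/s

Δv equals the area under the a-t graph; then v = v₀ + Δv.
0–3 s: ½(8 + 3)(3) = 16.5 cm/s
3–5 s: ½(3 + 6)(2) = 9 cm/s
5–10 s: ½(6 + 3)(5) = 22.5 cm/s
10–15 s: ½(3 + 4)(5) = 17.5 cm/s
15–19 s: ½(4 + -11)(4) = -14 cm/s
Δv = 51.5 cm/s, so v(19) = -9 + (51.5) = 42.5 cm/s.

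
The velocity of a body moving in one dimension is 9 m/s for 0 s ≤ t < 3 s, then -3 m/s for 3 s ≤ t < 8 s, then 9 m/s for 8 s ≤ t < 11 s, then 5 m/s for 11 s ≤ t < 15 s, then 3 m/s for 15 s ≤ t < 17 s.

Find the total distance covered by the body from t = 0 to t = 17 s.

95 m

Total distance travelled is ∫|v| dt — sum the magnitudes of each area piece.
0–3 s: |9| × 3 = 27 m
3–8 s: |-3| × 5 = 15 m
8–11 s: |9| × 3 = 27 m
11–15 s: |5| × 4 = 20 m
15–17 s: |3| × 2 = 6 m
Total distance = 95 m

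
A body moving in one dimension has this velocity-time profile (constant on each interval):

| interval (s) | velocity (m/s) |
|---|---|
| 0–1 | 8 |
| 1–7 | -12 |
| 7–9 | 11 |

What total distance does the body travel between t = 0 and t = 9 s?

Total distance travelled is ∫|v| dt — sum the magnitudes of each area piece.
0–1 s: |8| × 1 = 8 m
1–7 s: |-12| × 6 = 72 m
7–9 s: |11| × 2 = 22 m
Total distance = 102 m

102 m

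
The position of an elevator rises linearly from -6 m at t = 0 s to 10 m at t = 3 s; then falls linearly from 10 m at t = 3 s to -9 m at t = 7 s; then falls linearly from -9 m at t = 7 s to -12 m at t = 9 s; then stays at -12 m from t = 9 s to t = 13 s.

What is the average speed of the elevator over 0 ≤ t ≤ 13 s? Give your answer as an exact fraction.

38/13 m/s

Average speed = (total path length)/(elapsed time); on a piecewise-linear x-t graph the path length is Σ|Δx|.
0–3 s: |Δx| = |10 − -6| = 16 m
3–7 s: |Δx| = |-9 − 10| = 19 m
7–9 s: |Δx| = |-12 − -9| = 3 m
9–13 s: |Δx| = |-12 − -12| = 0 m
Total path = 38 m; average speed = 38/13 = 38/13 m/s.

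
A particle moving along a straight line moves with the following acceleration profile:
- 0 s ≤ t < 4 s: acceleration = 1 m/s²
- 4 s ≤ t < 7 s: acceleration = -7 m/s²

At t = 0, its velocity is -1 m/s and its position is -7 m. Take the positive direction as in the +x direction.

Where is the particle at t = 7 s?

On each constant-a segment, Δv = aΔt and Δx = v₀Δt + ½aΔt²; chain segment to segment.
0–4 s: v starts -1 m/s; Δx = -1·4 + ½·1·4² = 4 m; v ends 3 m/s.
4–7 s: v starts 3 m/s; Δx = 3·3 + ½·-7·3² = -22.5 m; v ends -18 m/s.
x(7) = -7 + Σ Δx = -25.5 m.

-25.5 m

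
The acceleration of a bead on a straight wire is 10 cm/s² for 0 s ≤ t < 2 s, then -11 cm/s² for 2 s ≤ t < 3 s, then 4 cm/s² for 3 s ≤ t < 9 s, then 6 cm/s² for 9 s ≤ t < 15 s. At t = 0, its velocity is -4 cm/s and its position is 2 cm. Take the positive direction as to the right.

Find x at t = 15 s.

On each constant-a segment, Δv = aΔt and Δx = v₀Δt + ½aΔt²; chain segment to segment.
0–2 s: v starts -4 cm/s; Δx = -4·2 + ½·10·2² = 12 cm; v ends 16 cm/s.
2–3 s: v starts 16 cm/s; Δx = 16·1 + ½·-11·1² = 10.5 cm; v ends 5 cm/s.
3–9 s: v starts 5 cm/s; Δx = 5·6 + ½·4·6² = 102 cm; v ends 29 cm/s.
9–15 s: v starts 29 cm/s; Δx = 29·6 + ½·6·6² = 282 cm; v ends 65 cm/s.
x(15) = 2 + Σ Δx = 408.5 cm.

408.5 cm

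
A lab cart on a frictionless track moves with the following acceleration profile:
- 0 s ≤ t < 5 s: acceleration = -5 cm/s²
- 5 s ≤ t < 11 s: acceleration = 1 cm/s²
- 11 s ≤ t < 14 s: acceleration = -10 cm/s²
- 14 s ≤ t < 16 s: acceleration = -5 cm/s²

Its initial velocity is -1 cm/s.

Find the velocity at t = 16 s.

-60 cm/s

Δv equals the area under the a-t graph; then v = v₀ + Δv.
0–5 s: -5 × 5 = -25 cm/s
5–11 s: 1 × 6 = 6 cm/s
11–14 s: -10 × 3 = -30 cm/s
14–16 s: -5 × 2 = -10 cm/s
Δv = -59 cm/s, so v(16) = -1 + (-59) = -60 cm/s.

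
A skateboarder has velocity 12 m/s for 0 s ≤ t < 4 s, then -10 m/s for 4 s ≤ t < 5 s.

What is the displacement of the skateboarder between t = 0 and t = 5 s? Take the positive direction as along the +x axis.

Displacement is the signed area under the v-t curve.
0–4 s: 12 × 4 = 48 m
4–5 s: -10 × 1 = -10 m
Net displacement = 38 m

38 m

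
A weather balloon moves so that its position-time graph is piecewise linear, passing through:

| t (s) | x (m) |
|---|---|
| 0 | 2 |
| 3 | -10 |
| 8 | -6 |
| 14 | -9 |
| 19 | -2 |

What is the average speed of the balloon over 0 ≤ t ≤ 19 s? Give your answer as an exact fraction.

26/19 m/s

Average speed = (total path length)/(elapsed time); on a piecewise-linear x-t graph the path length is Σ|Δx|.
0–3 s: |Δx| = |-10 − 2| = 12 m
3–8 s: |Δx| = |-6 − -10| = 4 m
8–14 s: |Δx| = |-9 − -6| = 3 m
14–19 s: |Δx| = |-2 − -9| = 7 m
Total path = 26 m; average speed = 26/19 = 26/19 m/s.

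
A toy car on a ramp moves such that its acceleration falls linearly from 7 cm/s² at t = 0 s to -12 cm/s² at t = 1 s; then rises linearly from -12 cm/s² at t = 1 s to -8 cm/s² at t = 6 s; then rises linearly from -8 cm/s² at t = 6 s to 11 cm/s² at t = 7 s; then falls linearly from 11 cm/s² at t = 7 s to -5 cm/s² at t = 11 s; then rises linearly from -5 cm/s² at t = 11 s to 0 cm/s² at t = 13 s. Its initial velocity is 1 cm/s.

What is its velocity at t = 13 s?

Δv equals the area under the a-t graph; then v = v₀ + Δv.
0–1 s: ½(7 + -12)(1) = -2.5 cm/s
1–6 s: ½(-12 + -8)(5) = -50 cm/s
6–7 s: ½(-8 + 11)(1) = 1.5 cm/s
7–11 s: ½(11 + -5)(4) = 12 cm/s
11–13 s: ½(-5 + 0)(2) = -5 cm/s
Δv = -44 cm/s, so v(13) = 1 + (-44) = -43 cm/s.

-43 cm/s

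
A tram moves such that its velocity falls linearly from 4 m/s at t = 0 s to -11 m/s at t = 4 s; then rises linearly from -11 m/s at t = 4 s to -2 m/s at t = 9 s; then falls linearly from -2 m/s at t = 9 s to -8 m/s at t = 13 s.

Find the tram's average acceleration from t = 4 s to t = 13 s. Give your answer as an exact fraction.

1/3 m/s²

Average acceleration = Δv/Δt = (-8 − -11)/(13 − 4) = 1/3 m/s².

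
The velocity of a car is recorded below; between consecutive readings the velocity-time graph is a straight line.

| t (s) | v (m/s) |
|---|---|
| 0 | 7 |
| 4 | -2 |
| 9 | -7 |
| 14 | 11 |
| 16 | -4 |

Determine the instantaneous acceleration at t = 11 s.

Acceleration is the slope of the v-t graph on 9–14 s: (11 − -7)/(14 − 9) = 3.6 m/s².

3.6 m/s²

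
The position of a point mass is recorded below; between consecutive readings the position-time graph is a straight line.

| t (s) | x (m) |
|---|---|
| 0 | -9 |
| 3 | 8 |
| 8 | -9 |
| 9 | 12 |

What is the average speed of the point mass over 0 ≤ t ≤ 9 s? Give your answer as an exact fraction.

Average speed = (total path length)/(elapsed time); on a piecewise-linear x-t graph the path length is Σ|Δx|.
0–3 s: |Δx| = |8 − -9| = 17 m
3–8 s: |Δx| = |-9 − 8| = 17 m
8–9 s: |Δx| = |12 − -9| = 21 m
Total path = 55 m; average speed = 55/9 = 55/9 m/s.

55/9 m/s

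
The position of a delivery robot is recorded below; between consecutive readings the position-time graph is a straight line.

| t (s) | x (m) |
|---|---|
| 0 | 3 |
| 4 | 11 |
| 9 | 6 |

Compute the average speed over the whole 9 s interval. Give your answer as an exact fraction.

13/9 m/s

Average speed = (total path length)/(elapsed time); on a piecewise-linear x-t graph the path length is Σ|Δx|.
0–4 s: |Δx| = |11 − 3| = 8 m
4–9 s: |Δx| = |6 − 11| = 5 m
Total path = 13 m; average speed = 13/9 = 13/9 m/s.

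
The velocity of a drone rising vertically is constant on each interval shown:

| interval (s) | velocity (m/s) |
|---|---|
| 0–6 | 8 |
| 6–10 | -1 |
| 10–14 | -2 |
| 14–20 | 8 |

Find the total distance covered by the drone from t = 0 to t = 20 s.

Distance (not displacement) is the total path length: add the absolute areas under v-t.
0–6 s: |8| × 6 = 48 m
6–10 s: |-1| × 4 = 4 m
10–14 s: |-2| × 4 = 8 m
14–20 s: |8| × 6 = 48 m
Total distance = 108 m

108 m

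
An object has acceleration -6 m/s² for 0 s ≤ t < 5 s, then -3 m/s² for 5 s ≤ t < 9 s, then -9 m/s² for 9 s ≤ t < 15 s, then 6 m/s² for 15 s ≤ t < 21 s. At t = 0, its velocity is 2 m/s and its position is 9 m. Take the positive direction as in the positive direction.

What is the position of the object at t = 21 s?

-1050 m

On each constant-a segment, Δv = aΔt and Δx = v₀Δt + ½aΔt²; chain segment to segment.
0–5 s: v starts 2 m/s; Δx = 2·5 + ½·-6·5² = -65 m; v ends -28 m/s.
5–9 s: v starts -28 m/s; Δx = -28·4 + ½·-3·4² = -136 m; v ends -40 m/s.
9–15 s: v starts -40 m/s; Δx = -40·6 + ½·-9·6² = -402 m; v ends -94 m/s.
15–21 s: v starts -94 m/s; Δx = -94·6 + ½·6·6² = -456 m; v ends -58 m/s.
x(21) = 9 + Σ Δx = -1050 m.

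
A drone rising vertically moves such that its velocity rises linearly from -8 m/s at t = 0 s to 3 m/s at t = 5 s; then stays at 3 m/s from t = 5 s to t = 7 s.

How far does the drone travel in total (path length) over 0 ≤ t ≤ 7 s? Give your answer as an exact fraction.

497/22 m

Distance (not displacement) is the total path length: add the absolute areas under v-t.
0–5 s: v = 0 at t = 40/11 s; triangle areas 160/11 + 45/22 = 365/22 m
5–7 s: |3| × 2 = 6 m
Total distance = 497/22 m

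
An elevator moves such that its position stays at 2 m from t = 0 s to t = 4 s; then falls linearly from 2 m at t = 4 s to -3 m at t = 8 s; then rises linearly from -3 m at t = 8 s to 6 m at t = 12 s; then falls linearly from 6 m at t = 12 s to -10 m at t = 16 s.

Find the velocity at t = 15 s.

Velocity is the slope of the x-t graph on 12–16 s: (-10 − 6)/(16 − 12) = -4 m/s.

-4 m/s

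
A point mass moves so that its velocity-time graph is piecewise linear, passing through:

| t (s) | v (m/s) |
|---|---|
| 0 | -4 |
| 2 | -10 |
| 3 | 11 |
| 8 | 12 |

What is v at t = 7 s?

11.8 m/s

On 3–8 s the graph is linear from 11 to 12 m/s: v(7) = 11 + (12 − 11)·(7 − 3)/(8 − 3) = 11.8 m/s.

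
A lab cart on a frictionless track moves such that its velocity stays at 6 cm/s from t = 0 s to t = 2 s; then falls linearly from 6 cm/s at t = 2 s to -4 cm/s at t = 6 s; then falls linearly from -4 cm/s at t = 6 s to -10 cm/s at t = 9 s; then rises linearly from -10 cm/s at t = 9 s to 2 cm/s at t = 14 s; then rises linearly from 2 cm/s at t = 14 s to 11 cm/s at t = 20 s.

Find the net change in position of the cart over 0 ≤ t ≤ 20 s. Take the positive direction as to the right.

14 cm

Net displacement equals the area under the velocity-time graph (areas below the axis count negative).
0–2 s: 6 × 2 = 12 cm
2–6 s: ½(6 + -4)(4) = 4 cm
6–9 s: ½(-4 + -10)(3) = -21 cm
9–14 s: ½(-10 + 2)(5) = -20 cm
14–20 s: ½(2 + 11)(6) = 39 cm
Net displacement = 14 cm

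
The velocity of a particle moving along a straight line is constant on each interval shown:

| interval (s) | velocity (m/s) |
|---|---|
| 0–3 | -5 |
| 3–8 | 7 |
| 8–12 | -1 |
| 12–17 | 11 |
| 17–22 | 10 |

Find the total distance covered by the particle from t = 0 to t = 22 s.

159 m

Distance (not displacement) is the total path length: add the absolute areas under v-t.
0–3 s: |-5| × 3 = 15 m
3–8 s: |7| × 5 = 35 m
8–12 s: |-1| × 4 = 4 m
12–17 s: |11| × 5 = 55 m
17–22 s: |10| × 5 = 50 m
Total distance = 159 m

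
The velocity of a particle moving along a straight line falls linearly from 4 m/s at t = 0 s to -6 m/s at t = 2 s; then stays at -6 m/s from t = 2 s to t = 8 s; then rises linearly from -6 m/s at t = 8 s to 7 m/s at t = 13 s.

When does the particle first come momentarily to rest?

t = 0.8 s

v changes sign on 0–2 s (from 4 to -6); the graph is linear there, so v = 0 at t = 0 + (-4)·(2 − 0)/(-6 − 4) = 0.8 s.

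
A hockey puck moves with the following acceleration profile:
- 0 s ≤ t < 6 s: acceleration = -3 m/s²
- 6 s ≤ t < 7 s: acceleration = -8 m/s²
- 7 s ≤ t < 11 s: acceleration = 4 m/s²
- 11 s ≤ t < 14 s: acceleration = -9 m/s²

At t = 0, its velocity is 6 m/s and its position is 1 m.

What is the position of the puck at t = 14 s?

On each constant-a segment, Δv = aΔt and Δx = v₀Δt + ½aΔt²; chain segment to segment.
0–6 s: v starts 6 m/s; Δx = 6·6 + ½·-3·6² = -18 m; v ends -12 m/s.
6–7 s: v starts -12 m/s; Δx = -12·1 + ½·-8·1² = -16 m; v ends -20 m/s.
7–11 s: v starts -20 m/s; Δx = -20·4 + ½·4·4² = -48 m; v ends -4 m/s.
11–14 s: v starts -4 m/s; Δx = -4·3 + ½·-9·3² = -52.5 m; v ends -31 m/s.
x(14) = 1 + Σ Δx = -133.5 m.

-133.5 m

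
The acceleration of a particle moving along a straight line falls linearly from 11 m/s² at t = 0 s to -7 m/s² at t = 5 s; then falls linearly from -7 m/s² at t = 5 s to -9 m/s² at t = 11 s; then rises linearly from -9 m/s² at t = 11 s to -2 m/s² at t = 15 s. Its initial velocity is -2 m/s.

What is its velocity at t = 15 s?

-62 m/s

Δv equals the area under the a-t graph; then v = v₀ + Δv.
0–5 s: ½(11 + -7)(5) = 10 m/s
5–11 s: ½(-7 + -9)(6) = -48 m/s
11–15 s: ½(-9 + -2)(4) = -22 m/s
Δv = -60 m/s, so v(15) = -2 + (-60) = -62 m/s.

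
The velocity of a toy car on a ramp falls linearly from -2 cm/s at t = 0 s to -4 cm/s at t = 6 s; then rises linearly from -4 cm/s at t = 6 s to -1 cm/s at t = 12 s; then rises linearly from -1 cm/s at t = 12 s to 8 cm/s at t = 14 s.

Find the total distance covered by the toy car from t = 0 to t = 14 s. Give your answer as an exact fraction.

362/9 cm

Distance (not displacement) is the total path length: add the absolute areas under v-t.
0–6 s: |½(-2 + -4)(6)| = 18 cm
6–12 s: |½(-4 + -1)(6)| = 15 cm
12–14 s: v = 0 at t = 110/9 s; triangle areas 1/9 + 64/9 = 65/9 cm
Total distance = 362/9 cm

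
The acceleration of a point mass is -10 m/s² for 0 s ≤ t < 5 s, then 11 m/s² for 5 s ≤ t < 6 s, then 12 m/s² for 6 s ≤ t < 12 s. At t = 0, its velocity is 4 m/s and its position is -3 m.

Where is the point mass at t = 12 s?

-142.5 m

On each constant-a segment, Δv = aΔt and Δx = v₀Δt + ½aΔt²; chain segment to segment.
0–5 s: v starts 4 m/s; Δx = 4·5 + ½·-10·5² = -105 m; v ends -46 m/s.
5–6 s: v starts -46 m/s; Δx = -46·1 + ½·11·1² = -40.5 m; v ends -35 m/s.
6–12 s: v starts -35 m/s; Δx = -35·6 + ½·12·6² = 6 m; v ends 37 m/s.
x(12) = -3 + Σ Δx = -142.5 m.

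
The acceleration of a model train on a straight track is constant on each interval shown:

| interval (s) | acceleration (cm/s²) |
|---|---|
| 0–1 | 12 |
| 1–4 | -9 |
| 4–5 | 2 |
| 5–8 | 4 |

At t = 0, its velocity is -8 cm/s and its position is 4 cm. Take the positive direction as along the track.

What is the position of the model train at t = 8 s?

On each constant-a segment, Δv = aΔt and Δx = v₀Δt + ½aΔt²; chain segment to segment.
0–1 s: v starts -8 cm/s; Δx = -8·1 + ½·12·1² = -2 cm; v ends 4 cm/s.
1–4 s: v starts 4 cm/s; Δx = 4·3 + ½·-9·3² = -28.5 cm; v ends -23 cm/s.
4–5 s: v starts -23 cm/s; Δx = -23·1 + ½·2·1² = -22 cm; v ends -21 cm/s.
5–8 s: v starts -21 cm/s; Δx = -21·3 + ½·4·3² = -45 cm; v ends -9 cm/s.
x(8) = 4 + Σ Δx = -93.5 cm.

-93.5 cm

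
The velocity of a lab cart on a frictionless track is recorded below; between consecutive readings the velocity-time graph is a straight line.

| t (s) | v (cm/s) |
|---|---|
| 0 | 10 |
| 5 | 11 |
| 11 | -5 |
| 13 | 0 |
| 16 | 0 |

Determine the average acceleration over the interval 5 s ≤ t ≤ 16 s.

Average acceleration = Δv/Δt = (0 − 11)/(16 − 5) = -1 cm/s².

-1 cm/s²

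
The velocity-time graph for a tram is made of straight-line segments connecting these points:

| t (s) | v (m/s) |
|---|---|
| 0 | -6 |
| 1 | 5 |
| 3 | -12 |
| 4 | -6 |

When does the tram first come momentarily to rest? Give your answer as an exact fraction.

v changes sign on 0–1 s (from -6 to 5); the graph is linear there, so v = 0 at t = 0 + (6)·(1 − 0)/(5 − -6) = 6/11 s.

t = 6/11 s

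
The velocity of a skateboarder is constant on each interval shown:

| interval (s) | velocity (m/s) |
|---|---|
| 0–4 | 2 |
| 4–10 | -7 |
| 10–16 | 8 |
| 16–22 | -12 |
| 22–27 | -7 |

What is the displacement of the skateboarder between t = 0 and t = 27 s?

-93 m

Displacement is the signed area under the v-t curve.
0–4 s: 2 × 4 = 8 m
4–10 s: -7 × 6 = -42 m
10–16 s: 8 × 6 = 48 m
16–22 s: -12 × 6 = -72 m
22–27 s: -7 × 5 = -35 m
Net displacement = -93 m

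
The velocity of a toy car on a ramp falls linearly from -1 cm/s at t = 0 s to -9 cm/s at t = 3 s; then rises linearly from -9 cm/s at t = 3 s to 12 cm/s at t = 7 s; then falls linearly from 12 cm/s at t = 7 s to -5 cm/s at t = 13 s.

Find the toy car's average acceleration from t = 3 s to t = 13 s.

0.4 cm/s²

Average acceleration = Δv/Δt = (-5 − -9)/(13 − 3) = 0.4 cm/s².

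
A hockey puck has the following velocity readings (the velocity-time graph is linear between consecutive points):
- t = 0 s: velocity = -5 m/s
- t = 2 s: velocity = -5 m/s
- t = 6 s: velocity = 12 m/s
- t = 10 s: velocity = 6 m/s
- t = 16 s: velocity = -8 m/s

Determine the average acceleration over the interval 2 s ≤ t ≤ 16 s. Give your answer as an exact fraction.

Average acceleration = Δv/Δt = (-8 − -5)/(16 − 2) = -3/14 m/s².

-3/14 m/s²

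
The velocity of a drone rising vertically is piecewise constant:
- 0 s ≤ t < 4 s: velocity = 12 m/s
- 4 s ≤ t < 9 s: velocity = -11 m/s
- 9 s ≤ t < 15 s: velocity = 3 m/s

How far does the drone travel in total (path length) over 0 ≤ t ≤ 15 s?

Total distance travelled is ∫|v| dt — sum the magnitudes of each area piece.
0–4 s: |12| × 4 = 48 m
4–9 s: |-11| × 5 = 55 m
9–15 s: |3| × 6 = 18 m
Total distance = 121 m

121 m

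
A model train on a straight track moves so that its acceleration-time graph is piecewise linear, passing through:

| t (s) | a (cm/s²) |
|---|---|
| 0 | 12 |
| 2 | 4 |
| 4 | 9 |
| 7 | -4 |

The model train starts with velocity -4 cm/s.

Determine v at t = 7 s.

Δv equals the area under the a-t graph; then v = v₀ + Δv.
0–2 s: ½(12 + 4)(2) = 16 cm/s
2–4 s: ½(4 + 9)(2) = 13 cm/s
4–7 s: ½(9 + -4)(3) = 7.5 cm/s
Δv = 36.5 cm/s, so v(7) = -4 + (36.5) = 32.5 cm/s.

32.5 cm/s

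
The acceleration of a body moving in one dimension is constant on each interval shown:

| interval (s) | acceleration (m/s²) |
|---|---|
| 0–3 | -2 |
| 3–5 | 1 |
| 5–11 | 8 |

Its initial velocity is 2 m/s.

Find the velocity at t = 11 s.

Δv equals the area under the a-t graph; then v = v₀ + Δv.
0–3 s: -2 × 3 = -6 m/s
3–5 s: 1 × 2 = 2 m/s
5–11 s: 8 × 6 = 48 m/s
Δv = 44 m/s, so v(11) = 2 + (44) = 46 m/s.

46 m/s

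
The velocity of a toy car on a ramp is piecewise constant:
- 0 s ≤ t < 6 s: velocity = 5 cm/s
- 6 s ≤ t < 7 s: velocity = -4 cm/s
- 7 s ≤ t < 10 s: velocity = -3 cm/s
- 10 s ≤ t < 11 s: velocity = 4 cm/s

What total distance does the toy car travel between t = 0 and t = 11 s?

Total distance travelled is ∫|v| dt — sum the magnitudes of each area piece.
0–6 s: |5| × 6 = 30 cm
6–7 s: |-4| × 1 = 4 cm
7–10 s: |-3| × 3 = 9 cm
10–11 s: |4| × 1 = 4 cm
Total distance = 47 cm

47 cm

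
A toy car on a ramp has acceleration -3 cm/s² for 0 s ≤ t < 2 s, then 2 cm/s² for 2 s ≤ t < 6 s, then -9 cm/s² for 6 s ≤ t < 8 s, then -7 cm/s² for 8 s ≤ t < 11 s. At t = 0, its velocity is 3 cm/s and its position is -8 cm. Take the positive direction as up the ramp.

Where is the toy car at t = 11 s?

On each constant-a segment, Δv = aΔt and Δx = v₀Δt + ½aΔt²; chain segment to segment.
0–2 s: v starts 3 cm/s; Δx = 3·2 + ½·-3·2² = 0 cm; v ends -3 cm/s.
2–6 s: v starts -3 cm/s; Δx = -3·4 + ½·2·4² = 4 cm; v ends 5 cm/s.
6–8 s: v starts 5 cm/s; Δx = 5·2 + ½·-9·2² = -8 cm; v ends -13 cm/s.
8–11 s: v starts -13 cm/s; Δx = -13·3 + ½·-7·3² = -70.5 cm; v ends -34 cm/s.
x(11) = -8 + Σ Δx = -82.5 cm.

-82.5 cm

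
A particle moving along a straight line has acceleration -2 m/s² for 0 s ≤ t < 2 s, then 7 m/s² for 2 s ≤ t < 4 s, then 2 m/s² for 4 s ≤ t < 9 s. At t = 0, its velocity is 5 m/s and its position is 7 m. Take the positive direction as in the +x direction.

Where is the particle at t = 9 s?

129 m

On each constant-a segment, Δv = aΔt and Δx = v₀Δt + ½aΔt²; chain segment to segment.
0–2 s: v starts 5 m/s; Δx = 5·2 + ½·-2·2² = 6 m; v ends 1 m/s.
2–4 s: v starts 1 m/s; Δx = 1·2 + ½·7·2² = 16 m; v ends 15 m/s.
4–9 s: v starts 15 m/s; Δx = 15·5 + ½·2·5² = 100 m; v ends 25 m/s.
x(9) = 7 + Σ Δx = 129 m.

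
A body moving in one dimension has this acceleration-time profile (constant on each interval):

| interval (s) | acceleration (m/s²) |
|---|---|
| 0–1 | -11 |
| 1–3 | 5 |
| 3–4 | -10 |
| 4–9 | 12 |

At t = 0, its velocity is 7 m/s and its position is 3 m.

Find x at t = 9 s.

137.5 m

On each constant-a segment, Δv = aΔt and Δx = v₀Δt + ½aΔt²; chain segment to segment.
0–1 s: v starts 7 m/s; Δx = 7·1 + ½·-11·1² = 1.5 m; v ends -4 m/s.
1–3 s: v starts -4 m/s; Δx = -4·2 + ½·5·2² = 2 m; v ends 6 m/s.
3–4 s: v starts 6 m/s; Δx = 6·1 + ½·-10·1² = 1 m; v ends -4 m/s.
4–9 s: v starts -4 m/s; Δx = -4·5 + ½·12·5² = 130 m; v ends 56 m/s.
x(9) = 3 + Σ Δx = 137.5 m.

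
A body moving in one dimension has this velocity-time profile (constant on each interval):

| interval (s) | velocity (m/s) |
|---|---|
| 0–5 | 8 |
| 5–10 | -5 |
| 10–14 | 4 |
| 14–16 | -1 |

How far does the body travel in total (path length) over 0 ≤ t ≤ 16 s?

Distance (not displacement) is the total path length: add the absolute areas under v-t.
0–5 s: |8| × 5 = 40 m
5–10 s: |-5| × 5 = 25 m
10–14 s: |4| × 4 = 16 m
14–16 s: |-1| × 2 = 2 m
Total distance = 83 m

83 m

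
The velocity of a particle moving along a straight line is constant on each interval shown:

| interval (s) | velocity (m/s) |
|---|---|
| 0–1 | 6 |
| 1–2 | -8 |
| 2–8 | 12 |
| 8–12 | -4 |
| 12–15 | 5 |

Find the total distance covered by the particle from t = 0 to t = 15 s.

117 m

Total distance travelled is ∫|v| dt — sum the magnitudes of each area piece.
0–1 s: |6| × 1 = 6 m
1–2 s: |-8| × 1 = 8 m
2–8 s: |12| × 6 = 72 m
8–12 s: |-4| × 4 = 16 m
12–15 s: |5| × 3 = 15 m
Total distance = 117 m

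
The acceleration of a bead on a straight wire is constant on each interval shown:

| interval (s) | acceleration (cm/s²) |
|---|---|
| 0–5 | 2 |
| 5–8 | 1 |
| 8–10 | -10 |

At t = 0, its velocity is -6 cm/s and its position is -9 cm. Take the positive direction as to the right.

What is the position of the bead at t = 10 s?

-3.5 cm

On each constant-a segment, Δv = aΔt and Δx = v₀Δt + ½aΔt²; chain segment to segment.
0–5 s: v starts -6 cm/s; Δx = -6·5 + ½·2·5² = -5 cm; v ends 4 cm/s.
5–8 s: v starts 4 cm/s; Δx = 4·3 + ½·1·3² = 16.5 cm; v ends 7 cm/s.
8–10 s: v starts 7 cm/s; Δx = 7·2 + ½·-10·2² = -6 cm; v ends -13 cm/s.
x(10) = -9 + Σ Δx = -3.5 cm.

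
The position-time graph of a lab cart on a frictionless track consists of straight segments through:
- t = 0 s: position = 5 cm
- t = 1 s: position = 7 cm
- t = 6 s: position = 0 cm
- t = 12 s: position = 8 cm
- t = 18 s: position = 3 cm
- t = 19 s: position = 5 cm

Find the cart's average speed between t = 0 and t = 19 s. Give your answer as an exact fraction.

24/19 cm/s

Average speed = (total path length)/(elapsed time); on a piecewise-linear x-t graph the path length is Σ|Δx|.
0–1 s: |Δx| = |7 − 5| = 2 cm
1–6 s: |Δx| = |0 − 7| = 7 cm
6–12 s: |Δx| = |8 − 0| = 8 cm
12–18 s: |Δx| = |3 − 8| = 5 cm
18–19 s: |Δx| = |5 − 3| = 2 cm
Total path = 24 cm; average speed = 24/19 = 24/19 cm/s.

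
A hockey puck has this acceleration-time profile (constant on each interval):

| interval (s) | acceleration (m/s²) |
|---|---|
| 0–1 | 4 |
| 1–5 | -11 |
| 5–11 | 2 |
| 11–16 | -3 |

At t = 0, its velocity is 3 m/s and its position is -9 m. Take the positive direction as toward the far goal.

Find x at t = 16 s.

On each constant-a segment, Δv = aΔt and Δx = v₀Δt + ½aΔt²; chain segment to segment.
0–1 s: v starts 3 m/s; Δx = 3·1 + ½·4·1² = 5 m; v ends 7 m/s.
1–5 s: v starts 7 m/s; Δx = 7·4 + ½·-11·4² = -60 m; v ends -37 m/s.
5–11 s: v starts -37 m/s; Δx = -37·6 + ½·2·6² = -186 m; v ends -25 m/s.
11–16 s: v starts -25 m/s; Δx = -25·5 + ½·-3·5² = -162.5 m; v ends -40 m/s.
x(16) = -9 + Σ Δx = -412.5 m.

-412.5 m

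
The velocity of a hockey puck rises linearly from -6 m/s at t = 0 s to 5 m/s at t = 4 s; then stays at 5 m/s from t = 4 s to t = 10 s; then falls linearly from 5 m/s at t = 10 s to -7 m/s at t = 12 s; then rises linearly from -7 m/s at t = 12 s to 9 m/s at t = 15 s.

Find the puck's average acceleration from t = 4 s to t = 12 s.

Average acceleration = Δv/Δt = (-7 − 5)/(12 − 4) = -1.5 m/s².

-1.5 m/s²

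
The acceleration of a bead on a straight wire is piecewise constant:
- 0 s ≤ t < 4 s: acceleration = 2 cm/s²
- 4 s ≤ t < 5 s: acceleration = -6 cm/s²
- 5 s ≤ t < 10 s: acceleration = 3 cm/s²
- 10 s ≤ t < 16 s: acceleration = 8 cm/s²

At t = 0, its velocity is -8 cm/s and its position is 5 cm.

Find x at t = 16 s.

On each constant-a segment, Δv = aΔt and Δx = v₀Δt + ½aΔt²; chain segment to segment.
0–4 s: v starts -8 cm/s; Δx = -8·4 + ½·2·4² = -16 cm; v ends 0 cm/s.
4–5 s: v starts 0 cm/s; Δx = 0·1 + ½·-6·1² = -3 cm; v ends -6 cm/s.
5–10 s: v starts -6 cm/s; Δx = -6·5 + ½·3·5² = 7.5 cm; v ends 9 cm/s.
10–16 s: v starts 9 cm/s; Δx = 9·6 + ½·8·6² = 198 cm; v ends 57 cm/s.
x(16) = 5 + Σ Δx = 191.5 cm.

191.5 cm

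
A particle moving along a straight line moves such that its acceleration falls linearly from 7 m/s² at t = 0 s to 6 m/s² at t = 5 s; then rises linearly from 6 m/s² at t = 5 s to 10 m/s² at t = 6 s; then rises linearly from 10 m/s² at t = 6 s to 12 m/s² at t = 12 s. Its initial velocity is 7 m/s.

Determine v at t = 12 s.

Δv equals the area under the a-t graph; then v = v₀ + Δv.
0–5 s: ½(7 + 6)(5) = 32.5 m/s
5–6 s: ½(6 + 10)(1) = 8 m/s
6–12 s: ½(10 + 12)(6) = 66 m/s
Δv = 106.5 m/s, so v(12) = 7 + (106.5) = 113.5 m/s.

113.5 m/s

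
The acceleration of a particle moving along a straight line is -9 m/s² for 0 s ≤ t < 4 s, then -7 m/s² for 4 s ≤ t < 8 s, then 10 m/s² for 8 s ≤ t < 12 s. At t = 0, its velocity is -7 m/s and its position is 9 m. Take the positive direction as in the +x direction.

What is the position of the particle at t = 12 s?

-523 m

On each constant-a segment, Δv = aΔt and Δx = v₀Δt + ½aΔt²; chain segment to segment.
0–4 s: v starts -7 m/s; Δx = -7·4 + ½·-9·4² = -100 m; v ends -43 m/s.
4–8 s: v starts -43 m/s; Δx = -43·4 + ½·-7·4² = -228 m; v ends -71 m/s.
8–12 s: v starts -71 m/s; Δx = -71·4 + ½·10·4² = -204 m; v ends -31 m/s.
x(12) = 9 + Σ Δx = -523 m.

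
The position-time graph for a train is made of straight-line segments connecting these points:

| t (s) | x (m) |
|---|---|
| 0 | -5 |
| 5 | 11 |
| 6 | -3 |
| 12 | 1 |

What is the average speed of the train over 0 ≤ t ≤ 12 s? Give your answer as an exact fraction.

17/6 m/s

Average speed = (total path length)/(elapsed time); on a piecewise-linear x-t graph the path length is Σ|Δx|.
0–5 s: |Δx| = |11 − -5| = 16 m
5–6 s: |Δx| = |-3 − 11| = 14 m
6–12 s: |Δx| = |1 − -3| = 4 m
Total path = 34 m; average speed = 34/12 = 17/6 m/s.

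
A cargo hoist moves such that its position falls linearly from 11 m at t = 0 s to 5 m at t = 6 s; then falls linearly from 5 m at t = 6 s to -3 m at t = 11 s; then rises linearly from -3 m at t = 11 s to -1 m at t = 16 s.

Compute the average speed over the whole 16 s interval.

Average speed = (total path length)/(elapsed time); on a piecewise-linear x-t graph the path length is Σ|Δx|.
0–6 s: |Δx| = |5 − 11| = 6 m
6–11 s: |Δx| = |-3 − 5| = 8 m
11–16 s: |Δx| = |-1 − -3| = 2 m
Total path = 16 m; average speed = 16/16 = 1 m/s.

1 m/s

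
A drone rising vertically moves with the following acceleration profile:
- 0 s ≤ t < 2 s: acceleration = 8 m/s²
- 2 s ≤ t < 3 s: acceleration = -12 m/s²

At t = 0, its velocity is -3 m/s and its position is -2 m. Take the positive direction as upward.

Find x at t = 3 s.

15 m

On each constant-a segment, Δv = aΔt and Δx = v₀Δt + ½aΔt²; chain segment to segment.
0–2 s: v starts -3 m/s; Δx = -3·2 + ½·8·2² = 10 m; v ends 13 m/s.
2–3 s: v starts 13 m/s; Δx = 13·1 + ½·-12·1² = 7 m; v ends 1 m/s.
x(3) = -2 + Σ Δx = 15 m.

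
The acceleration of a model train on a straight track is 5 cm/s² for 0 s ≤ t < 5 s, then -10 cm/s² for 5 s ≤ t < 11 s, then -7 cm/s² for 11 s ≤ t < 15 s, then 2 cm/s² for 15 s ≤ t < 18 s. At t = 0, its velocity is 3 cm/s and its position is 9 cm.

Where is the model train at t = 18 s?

-280.5 cm

On each constant-a segment, Δv = aΔt and Δx = v₀Δt + ½aΔt²; chain segment to segment.
0–5 s: v starts 3 cm/s; Δx = 3·5 + ½·5·5² = 77.5 cm; v ends 28 cm/s.
5–11 s: v starts 28 cm/s; Δx = 28·6 + ½·-10·6² = -12 cm; v ends -32 cm/s.
11–15 s: v starts -32 cm/s; Δx = -32·4 + ½·-7·4² = -184 cm; v ends -60 cm/s.
15–18 s: v starts -60 cm/s; Δx = -60·3 + ½·2·3² = -171 cm; v ends -54 cm/s.
x(18) = 9 + Σ Δx = -280.5 cm.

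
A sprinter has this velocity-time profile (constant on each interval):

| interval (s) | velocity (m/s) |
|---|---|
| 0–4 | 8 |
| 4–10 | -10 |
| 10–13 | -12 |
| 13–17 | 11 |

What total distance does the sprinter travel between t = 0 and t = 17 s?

Distance (not displacement) is the total path length: add the absolute areas under v-t.
0–4 s: |8| × 4 = 32 m
4–10 s: |-10| × 6 = 60 m
10–13 s: |-12| × 3 = 36 m
13–17 s: |11| × 4 = 44 m
Total distance = 172 m

172 m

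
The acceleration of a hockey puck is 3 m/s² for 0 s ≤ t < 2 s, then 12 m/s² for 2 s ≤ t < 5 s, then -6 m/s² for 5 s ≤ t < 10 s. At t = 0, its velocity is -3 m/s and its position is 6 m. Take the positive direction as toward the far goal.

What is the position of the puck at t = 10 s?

On each constant-a segment, Δv = aΔt and Δx = v₀Δt + ½aΔt²; chain segment to segment.
0–2 s: v starts -3 m/s; Δx = -3·2 + ½·3·2² = 0 m; v ends 3 m/s.
2–5 s: v starts 3 m/s; Δx = 3·3 + ½·12·3² = 63 m; v ends 39 m/s.
5–10 s: v starts 39 m/s; Δx = 39·5 + ½·-6·5² = 120 m; v ends 9 m/s.
x(10) = 6 + Σ Δx = 189 m.

189 m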